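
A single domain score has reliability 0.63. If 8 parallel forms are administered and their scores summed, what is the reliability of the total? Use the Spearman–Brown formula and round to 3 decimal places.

0.932

ρ_k = kρ / (1 + (k−1)ρ) = 8·0.63 / (1 + 7·0.63) = 5.040 / 5.410 = 0.932.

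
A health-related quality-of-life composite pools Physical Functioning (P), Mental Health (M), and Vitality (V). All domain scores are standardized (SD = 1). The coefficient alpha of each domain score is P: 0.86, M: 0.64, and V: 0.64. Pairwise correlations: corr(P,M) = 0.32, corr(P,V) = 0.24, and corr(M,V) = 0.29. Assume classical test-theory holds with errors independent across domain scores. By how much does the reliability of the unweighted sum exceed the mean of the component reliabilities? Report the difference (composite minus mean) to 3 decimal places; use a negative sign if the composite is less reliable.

0.104

Var(sum) = 3 + 1.7 = 4.7; true-score variance = 2.14 + 1.7 = 3.84; composite reliability = 0.8170.
Mean component reliability = 0.7133.
Difference = 0.8170 − 0.7133 = 0.104.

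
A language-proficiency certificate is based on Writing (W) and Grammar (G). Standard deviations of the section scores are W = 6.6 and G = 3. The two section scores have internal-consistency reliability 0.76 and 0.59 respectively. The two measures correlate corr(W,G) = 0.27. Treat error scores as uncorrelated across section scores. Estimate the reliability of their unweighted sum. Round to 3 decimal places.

0.776

Var(W+G) = 6.6² + 3² + 2·[6.6·3·0.27] = 52.56 + 10.692 = 63.252.
Under uncorrelated errors the observed covariances equal the true-score covariances, so only the own-variance terms attenuate.
True-score variance = [6.6²·0.76 + 3²·0.59] + 10.692 = 38.4156 + 10.692 = 49.1076.
Reliability = 49.1076 / 63.252 = 0.776.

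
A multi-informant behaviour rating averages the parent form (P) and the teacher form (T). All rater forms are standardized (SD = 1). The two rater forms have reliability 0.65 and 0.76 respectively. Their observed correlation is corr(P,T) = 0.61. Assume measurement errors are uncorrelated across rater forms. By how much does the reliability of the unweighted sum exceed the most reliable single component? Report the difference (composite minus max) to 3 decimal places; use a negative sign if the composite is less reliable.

Var(sum) = 2 + 1.22 = 3.22; true-score variance = 1.41 + 1.22 = 2.63; composite reliability = 0.8168.
Max component reliability = 0.7600.
Difference = 0.8168 − 0.7600 = 0.057.

0.057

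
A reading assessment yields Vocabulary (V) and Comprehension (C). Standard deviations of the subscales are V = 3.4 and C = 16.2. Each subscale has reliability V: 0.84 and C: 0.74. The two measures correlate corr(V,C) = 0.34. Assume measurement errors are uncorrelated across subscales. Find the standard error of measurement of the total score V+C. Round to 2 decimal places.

8.37

Var(total) = 274 + 37.4544 = 311.454.
True-score variance = 203.916 + 37.4544 = 241.37, so reliability = 0.7750.
Error variance = 311.454 − 241.37 = 70.084; SEM = √70.084 = 8.37.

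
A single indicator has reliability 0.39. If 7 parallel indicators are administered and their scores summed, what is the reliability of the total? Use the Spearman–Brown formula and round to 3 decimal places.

0.817

ρ_k = kρ / (1 + (k−1)ρ) = 7·0.39 / (1 + 6·0.39) = 2.730 / 3.340 = 0.817.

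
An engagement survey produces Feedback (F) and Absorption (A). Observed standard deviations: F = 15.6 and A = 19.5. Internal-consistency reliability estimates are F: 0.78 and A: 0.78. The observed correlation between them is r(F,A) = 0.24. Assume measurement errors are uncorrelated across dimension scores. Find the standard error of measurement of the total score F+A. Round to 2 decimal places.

11.71

Var(total) = 623.61 + 146.016 = 769.626.
True-score variance = 486.416 + 146.016 = 632.432, so reliability = 0.8217.
Error variance = 769.626 − 632.432 = 137.194; SEM = √137.194 = 11.71.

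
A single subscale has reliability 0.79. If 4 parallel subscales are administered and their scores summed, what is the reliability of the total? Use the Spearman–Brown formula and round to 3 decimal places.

ρ_k = kρ / (1 + (k−1)ρ) = 4·0.79 / (1 + 3·0.79) = 3.160 / 3.370 = 0.938.

0.938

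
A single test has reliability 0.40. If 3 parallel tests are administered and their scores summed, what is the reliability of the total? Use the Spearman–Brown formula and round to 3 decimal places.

ρ_k = kρ / (1 + (k−1)ρ) = 3·0.40 / (1 + 2·0.40) = 1.200 / 1.800 = 0.667.

0.667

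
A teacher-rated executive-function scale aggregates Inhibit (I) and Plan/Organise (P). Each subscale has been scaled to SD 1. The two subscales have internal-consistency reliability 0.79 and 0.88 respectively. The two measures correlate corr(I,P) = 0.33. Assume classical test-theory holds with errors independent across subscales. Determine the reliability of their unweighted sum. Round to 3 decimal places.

Var(I+P) = 2 + 2·[0.33] = 2 + 0.66 = 2.66.
Under uncorrelated errors the observed covariances equal the true-score covariances, so only the own-variance terms attenuate.
True-score variance = [0.79 + 0.88] + 0.66 = 1.67 + 0.66 = 2.33.
Reliability = 2.33 / 2.66 = 0.876.

0.876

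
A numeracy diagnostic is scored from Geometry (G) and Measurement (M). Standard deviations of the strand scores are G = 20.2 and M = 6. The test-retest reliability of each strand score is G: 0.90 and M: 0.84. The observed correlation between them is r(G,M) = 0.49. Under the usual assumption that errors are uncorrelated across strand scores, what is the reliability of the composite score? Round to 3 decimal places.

0.917

Var(G+M) = 20.2² + 6² + 2·[20.2·6·0.49] = 444.04 + 118.776 = 562.816.
Under uncorrelated errors the observed covariances equal the true-score covariances, so only the own-variance terms attenuate.
True-score variance = [20.2²·0.90 + 6²·0.84] + 118.776 = 397.476 + 118.776 = 516.252.
Reliability = 516.252 / 562.816 = 0.917.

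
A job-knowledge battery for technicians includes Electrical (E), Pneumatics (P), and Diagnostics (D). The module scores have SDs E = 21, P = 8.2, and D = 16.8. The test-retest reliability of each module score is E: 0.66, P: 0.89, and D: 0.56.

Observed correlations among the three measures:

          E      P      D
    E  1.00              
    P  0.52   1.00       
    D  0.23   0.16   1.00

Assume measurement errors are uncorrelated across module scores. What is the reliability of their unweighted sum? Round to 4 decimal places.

Var(E+P+D) = 21² + 8.2² + 16.8² + 2·[21·8.2·0.52 + 21·16.8·0.23 + 8.2·16.8·0.16] = 790.48 + 385.459 = 1175.94.
With uncorrelated errors the cross-covariances are all true-score covariance, so they carry over unchanged; only the diagonal terms shrink to ρᵢσᵢ².
True-score variance = [21²·0.66 + 8.2²·0.89 + 16.8²·0.56] + 385.459 = 508.958 + 385.459 = 894.417.
Reliability = 894.417 / 1175.94 = 0.7606.

0.7606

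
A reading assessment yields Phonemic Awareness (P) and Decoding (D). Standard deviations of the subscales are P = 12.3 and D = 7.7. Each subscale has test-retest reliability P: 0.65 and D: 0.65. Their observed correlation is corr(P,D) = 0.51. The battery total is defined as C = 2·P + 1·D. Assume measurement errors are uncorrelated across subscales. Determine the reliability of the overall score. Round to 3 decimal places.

Var(C) = 2²·12.3² + 7.7² + 2·[2·12.3·7.7·0.51] = 664.45 + 193.208 = 857.658.
Because errors are independent across components, Cov(Tᵢ,Tⱼ) = Cov(Xᵢ,Xⱼ); the off-diagonal part of the true-score variance is the same as above.
True-score variance = [2²·12.3²·0.65 + 7.7²·0.65] + 193.208 = 431.893 + 193.208 = 625.101.
Reliability = 625.101 / 857.658 = 0.729.

0.729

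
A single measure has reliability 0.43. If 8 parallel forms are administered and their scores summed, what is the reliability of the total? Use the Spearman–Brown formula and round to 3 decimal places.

ρ_k = kρ / (1 + (k−1)ρ) = 8·0.43 / (1 + 7·0.43) = 3.440 / 4.010 = 0.858.

0.858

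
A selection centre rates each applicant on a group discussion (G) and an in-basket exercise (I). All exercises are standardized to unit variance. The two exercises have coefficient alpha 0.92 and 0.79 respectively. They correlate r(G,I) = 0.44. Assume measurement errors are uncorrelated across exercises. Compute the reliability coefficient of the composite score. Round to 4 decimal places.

0.8993

Var(G+I) = 2 + 2·[0.44] = 2 + 0.88 = 2.88.
Because errors are independent across components, Cov(Tᵢ,Tⱼ) = Cov(Xᵢ,Xⱼ); the off-diagonal part of the true-score variance is the same as above.
True-score variance = [0.92 + 0.79] + 0.88 = 1.71 + 0.88 = 2.59.
Reliability = 2.59 / 2.88 = 0.8993.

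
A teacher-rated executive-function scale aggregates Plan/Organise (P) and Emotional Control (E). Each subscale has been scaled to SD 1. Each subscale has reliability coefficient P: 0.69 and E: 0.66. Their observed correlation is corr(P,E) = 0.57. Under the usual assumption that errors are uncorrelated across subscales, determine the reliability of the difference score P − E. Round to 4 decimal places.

0.2442

Var(P−E) = 1 + 1 − 2·0.57 = 2 − 1.14 = 0.86.
Because errors are independent across components, Cov(Tᵢ,Tⱼ) = Cov(Xᵢ,Xⱼ); the off-diagonal part of the true-score variance is the same as above.
True-score variance = [0.69 + 0.66] − 1.14 = 1.35 − 1.14 = 0.21.
Reliability = 0.21 / 0.86 = 0.2442.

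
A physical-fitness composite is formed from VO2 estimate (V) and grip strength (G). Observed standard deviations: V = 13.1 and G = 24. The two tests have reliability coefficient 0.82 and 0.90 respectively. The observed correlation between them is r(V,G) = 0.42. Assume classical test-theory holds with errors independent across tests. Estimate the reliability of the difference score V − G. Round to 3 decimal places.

0.817

Var(V−G) = 13.1² + 24² − 2·13.1·24·0.42 = 747.61 − 264.096 = 483.514.
With uncorrelated errors the cross-covariances are all true-score covariance, so they carry over unchanged; only the diagonal terms shrink to ρᵢσᵢ².
True-score variance = [13.1²·0.82 + 24²·0.90] − 264.096 = 659.12 − 264.096 = 395.024.
Reliability = 395.024 / 483.514 = 0.817.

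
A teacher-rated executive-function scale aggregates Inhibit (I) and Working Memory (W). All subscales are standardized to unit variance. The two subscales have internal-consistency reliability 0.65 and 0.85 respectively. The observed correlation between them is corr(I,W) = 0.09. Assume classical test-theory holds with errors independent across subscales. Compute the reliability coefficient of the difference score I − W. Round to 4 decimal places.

0.7253

Var(I−W) = 1 + 1 − 2·0.09 = 2 − 0.18 = 1.82.
With uncorrelated errors the cross-covariances are all true-score covariance, so they carry over unchanged; only the diagonal terms shrink to ρᵢσᵢ².
True-score variance = [0.65 + 0.85] − 0.18 = 1.5 − 0.18 = 1.32.
Reliability = 1.32 / 1.82 = 0.7253.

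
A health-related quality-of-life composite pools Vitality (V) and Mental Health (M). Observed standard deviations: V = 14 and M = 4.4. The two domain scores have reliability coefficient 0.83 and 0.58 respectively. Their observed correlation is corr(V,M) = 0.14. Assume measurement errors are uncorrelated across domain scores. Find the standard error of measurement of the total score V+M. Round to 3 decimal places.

6.438

Var(total) = 215.36 + 17.248 = 232.608.
True-score variance = 173.909 + 17.248 = 191.157, so reliability = 0.8218.
Error variance = 232.608 − 191.157 = 41.4512; SEM = √41.4512 = 6.438.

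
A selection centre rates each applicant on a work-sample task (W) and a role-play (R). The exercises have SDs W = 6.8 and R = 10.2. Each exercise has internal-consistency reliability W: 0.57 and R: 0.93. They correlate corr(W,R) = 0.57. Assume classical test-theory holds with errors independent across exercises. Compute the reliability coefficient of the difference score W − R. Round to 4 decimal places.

0.6185

Var(W−R) = 6.8² + 10.2² − 2·6.8·10.2·0.57 = 150.28 − 79.0704 = 71.2096.
With uncorrelated errors the cross-covariances are all true-score covariance, so they carry over unchanged; only the diagonal terms shrink to ρᵢσᵢ².
True-score variance = [6.8²·0.57 + 10.2²·0.93] − 79.0704 = 123.114 − 79.0704 = 44.0436.
Reliability = 44.0436 / 71.2096 = 0.6185.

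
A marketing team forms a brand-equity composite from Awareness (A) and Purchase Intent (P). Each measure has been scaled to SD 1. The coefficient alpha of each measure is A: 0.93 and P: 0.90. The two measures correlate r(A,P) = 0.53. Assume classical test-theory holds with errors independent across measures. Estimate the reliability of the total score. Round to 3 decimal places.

Var(A+P) = 2 + 2·[0.53] = 2 + 1.06 = 3.06.
Because errors are independent across components, Cov(Tᵢ,Tⱼ) = Cov(Xᵢ,Xⱼ); the off-diagonal part of the true-score variance is the same as above.
True-score variance = [0.93 + 0.90] + 1.06 = 1.83 + 1.06 = 2.89.
Reliability = 2.89 / 3.06 = 0.944.

0.944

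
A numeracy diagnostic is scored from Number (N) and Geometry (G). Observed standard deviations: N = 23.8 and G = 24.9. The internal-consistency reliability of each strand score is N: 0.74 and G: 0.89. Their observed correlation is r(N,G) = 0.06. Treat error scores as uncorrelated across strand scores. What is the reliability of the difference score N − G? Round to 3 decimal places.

Var(N−G) = 23.8² + 24.9² − 2·23.8·24.9·0.06 = 1186.45 − 71.1144 = 1115.34.
Under uncorrelated errors the observed covariances equal the true-score covariances, so only the own-variance terms attenuate.
True-score variance = [23.8²·0.74 + 24.9²·0.89] − 71.1144 = 970.974 − 71.1144 = 899.86.
Reliability = 899.86 / 1115.34 = 0.807.

0.807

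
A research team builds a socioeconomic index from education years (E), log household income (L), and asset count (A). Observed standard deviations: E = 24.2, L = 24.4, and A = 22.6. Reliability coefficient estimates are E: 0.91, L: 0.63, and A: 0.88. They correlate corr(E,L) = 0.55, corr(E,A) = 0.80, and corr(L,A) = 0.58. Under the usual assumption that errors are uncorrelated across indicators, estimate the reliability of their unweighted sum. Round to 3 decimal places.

Var(E+L+A) = 24.2² + 24.4² + 22.6² + 2·[24.2·24.4·0.55 + 24.2·22.6·0.80 + 24.4·22.6·0.58] = 1691.76 + 2164.27 = 3856.03.
With uncorrelated errors the cross-covariances are all true-score covariance, so they carry over unchanged; only the diagonal terms shrink to ρᵢσᵢ².
True-score variance = [24.2²·0.91 + 24.4²·0.63 + 22.6²·0.88] + 2164.27 = 1357.48 + 2164.27 = 3521.75.
Reliability = 3521.75 / 3856.03 = 0.913.

0.913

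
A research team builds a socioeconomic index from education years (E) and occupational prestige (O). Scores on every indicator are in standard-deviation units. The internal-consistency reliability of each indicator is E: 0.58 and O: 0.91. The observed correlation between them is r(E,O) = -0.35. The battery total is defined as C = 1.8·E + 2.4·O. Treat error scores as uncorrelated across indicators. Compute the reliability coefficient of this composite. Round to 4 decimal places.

0.6855

Var(C) = 1.8² + 2.4² + 2·[4.32·(-0.35)] = 9 − 3.024 = 5.976.
Under uncorrelated errors the observed covariances equal the true-score covariances, so only the own-variance terms attenuate.
True-score variance = [1.8²·0.58 + 2.4²·0.91] − 3.024 = 7.1208 − 3.024 = 4.0968.
Reliability = 4.0968 / 5.976 = 0.6855.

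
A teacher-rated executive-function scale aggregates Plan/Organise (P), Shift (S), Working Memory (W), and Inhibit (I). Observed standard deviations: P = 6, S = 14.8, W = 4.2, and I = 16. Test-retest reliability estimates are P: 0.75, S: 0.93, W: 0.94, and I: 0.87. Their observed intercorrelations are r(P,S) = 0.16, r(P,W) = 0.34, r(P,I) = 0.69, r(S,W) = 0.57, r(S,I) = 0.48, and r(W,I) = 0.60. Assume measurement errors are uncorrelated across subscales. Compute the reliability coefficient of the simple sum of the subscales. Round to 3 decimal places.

0.946

Var(P+S+W+I) = 6² + 14.8² + 4.2² + 16² + 2·[6·14.8·0.16 + 6·4.2·0.34 + 6·16·0.69 + 14.8·4.2·0.57 + 14.8·16·0.48 + 4.2·16·0.60] = 528.68 + 556.862 = 1085.54.
Because errors are independent across components, Cov(Tᵢ,Tⱼ) = Cov(Xᵢ,Xⱼ); the off-diagonal part of the true-score variance is the same as above.
True-score variance = [6²·0.75 + 14.8²·0.93 + 4.2²·0.94 + 16²·0.87] + 556.862 = 470.009 + 556.862 = 1026.87.
Reliability = 1026.87 / 1085.54 = 0.946.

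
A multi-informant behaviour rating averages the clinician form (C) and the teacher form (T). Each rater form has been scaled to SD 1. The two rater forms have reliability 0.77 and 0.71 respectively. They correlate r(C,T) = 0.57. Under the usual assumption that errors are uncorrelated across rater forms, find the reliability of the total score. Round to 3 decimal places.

Var(C+T) = 2 + 2·[0.57] = 2 + 1.14 = 3.14.
Because errors are independent across components, Cov(Tᵢ,Tⱼ) = Cov(Xᵢ,Xⱼ); the off-diagonal part of the true-score variance is the same as above.
True-score variance = [0.77 + 0.71] + 1.14 = 1.48 + 1.14 = 2.62.
Reliability = 2.62 / 3.14 = 0.834.

0.834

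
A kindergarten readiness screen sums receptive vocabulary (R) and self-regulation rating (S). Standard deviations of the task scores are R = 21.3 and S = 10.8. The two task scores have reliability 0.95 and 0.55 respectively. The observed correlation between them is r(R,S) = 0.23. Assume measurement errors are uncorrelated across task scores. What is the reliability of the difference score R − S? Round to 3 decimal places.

Var(R−S) = 21.3² + 10.8² − 2·21.3·10.8·0.23 = 570.33 − 105.818 = 464.512.
With uncorrelated errors the cross-covariances are all true-score covariance, so they carry over unchanged; only the diagonal terms shrink to ρᵢσᵢ².
True-score variance = [21.3²·0.95 + 10.8²·0.55] − 105.818 = 495.158 − 105.818 = 389.339.
Reliability = 389.339 / 464.512 = 0.838.

0.838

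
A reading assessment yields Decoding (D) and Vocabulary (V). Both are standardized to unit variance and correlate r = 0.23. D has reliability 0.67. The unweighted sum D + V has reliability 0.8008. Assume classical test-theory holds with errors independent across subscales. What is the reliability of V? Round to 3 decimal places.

Var(D+V) = 2 + 2·0.23 = 2.460.
True-score variance = ρ_D + ρ_V + 2·0.23, so 0.8008 = (0.67 + ρ_V + 0.46) / 2.460.
ρ_V = 0.8008·2.460 − 0.67 − 0.46 = 0.840.

0.840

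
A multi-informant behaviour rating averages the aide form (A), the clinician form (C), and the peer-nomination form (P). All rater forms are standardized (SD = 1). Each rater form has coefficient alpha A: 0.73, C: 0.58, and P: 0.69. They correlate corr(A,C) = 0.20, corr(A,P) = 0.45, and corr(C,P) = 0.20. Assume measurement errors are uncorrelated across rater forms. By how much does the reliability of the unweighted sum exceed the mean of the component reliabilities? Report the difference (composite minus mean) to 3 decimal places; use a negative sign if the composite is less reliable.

Var(sum) = 3 + 1.7 = 4.7; true-score variance = 2 + 1.7 = 3.7; composite reliability = 0.7872.
Mean component reliability = 0.6667.
Difference = 0.7872 − 0.6667 = 0.121.

0.121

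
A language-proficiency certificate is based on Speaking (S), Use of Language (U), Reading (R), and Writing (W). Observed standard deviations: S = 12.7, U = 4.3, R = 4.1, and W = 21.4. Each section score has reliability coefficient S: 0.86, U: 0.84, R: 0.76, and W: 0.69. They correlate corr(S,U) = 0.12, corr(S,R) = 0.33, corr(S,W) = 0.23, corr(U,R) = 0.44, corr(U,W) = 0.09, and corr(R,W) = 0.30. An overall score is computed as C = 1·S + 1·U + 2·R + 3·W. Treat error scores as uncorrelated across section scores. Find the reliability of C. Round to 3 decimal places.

Var(C) = 12.7² + 4.3² + 2²·4.1² + 3²·21.4² + 2·[12.7·4.3·0.12 + 2·12.7·4.1·0.33 + 3·12.7·21.4·0.23 + 2·4.3·4.1·0.44 + 3·4.3·21.4·0.09 + 6·4.1·21.4·0.30] = 4368.66 + 853.479 = 5222.14.
Because errors are independent across components, Cov(Tᵢ,Tⱼ) = Cov(Xᵢ,Xⱼ); the off-diagonal part of the true-score variance is the same as above.
True-score variance = [12.7²·0.86 + 4.3²·0.84 + 2²·4.1²·0.76 + 3²·21.4²·0.69] + 853.479 = 3049.27 + 853.479 = 3902.75.
Reliability = 3902.75 / 5222.14 = 0.747.

0.747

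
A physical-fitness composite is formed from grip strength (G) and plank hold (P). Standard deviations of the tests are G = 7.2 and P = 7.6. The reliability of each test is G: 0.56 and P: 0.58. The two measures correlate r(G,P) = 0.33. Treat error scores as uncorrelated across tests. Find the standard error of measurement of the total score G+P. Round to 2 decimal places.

Var(total) = 109.6 + 36.1152 = 145.715.
True-score variance = 62.5312 + 36.1152 = 98.6464, so reliability = 0.6770.
Error variance = 145.715 − 98.6464 = 47.0688; SEM = √47.0688 = 6.86.

6.86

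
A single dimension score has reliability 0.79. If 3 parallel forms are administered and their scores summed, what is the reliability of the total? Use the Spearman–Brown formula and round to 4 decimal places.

0.9186

ρ_k = kρ / (1 + (k−1)ρ) = 3·0.79 / (1 + 2·0.79) = 2.370 / 2.580 = 0.9186.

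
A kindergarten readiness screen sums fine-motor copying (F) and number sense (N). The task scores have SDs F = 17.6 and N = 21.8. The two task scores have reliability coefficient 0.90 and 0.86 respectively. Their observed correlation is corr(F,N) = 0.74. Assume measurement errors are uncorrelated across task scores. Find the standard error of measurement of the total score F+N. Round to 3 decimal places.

9.875

Var(total) = 785 + 567.846 = 1352.85.
True-score variance = 687.49 + 567.846 = 1255.34, so reliability = 0.9279.
Error variance = 1352.85 − 1255.34 = 97.5096; SEM = √97.5096 = 9.875.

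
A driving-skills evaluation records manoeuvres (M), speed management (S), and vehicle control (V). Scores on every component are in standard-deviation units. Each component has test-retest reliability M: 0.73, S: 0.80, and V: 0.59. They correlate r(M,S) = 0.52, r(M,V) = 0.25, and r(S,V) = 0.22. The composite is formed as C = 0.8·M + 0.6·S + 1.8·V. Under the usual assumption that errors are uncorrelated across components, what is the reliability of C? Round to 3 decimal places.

0.735

Var(C) = 0.8² + 0.6² + 1.8² + 2·[0.48·0.52 + 1.44·0.25 + 1.08·0.22] = 4.24 + 1.6944 = 5.9344.
Because errors are independent across components, Cov(Tᵢ,Tⱼ) = Cov(Xᵢ,Xⱼ); the off-diagonal part of the true-score variance is the same as above.
True-score variance = [0.8²·0.73 + 0.6²·0.80 + 1.8²·0.59] + 1.6944 = 2.6668 + 1.6944 = 4.3612.
Reliability = 4.3612 / 5.9344 = 0.735.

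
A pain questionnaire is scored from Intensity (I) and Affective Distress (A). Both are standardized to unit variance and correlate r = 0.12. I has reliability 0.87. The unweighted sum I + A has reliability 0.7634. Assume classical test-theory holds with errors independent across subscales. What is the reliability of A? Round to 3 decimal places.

Var(I+A) = 2 + 2·0.12 = 2.240.
True-score variance = ρ_I + ρ_A + 2·0.12, so 0.7634 = (0.87 + ρ_A + 0.24) / 2.240.
ρ_A = 0.7634·2.240 − 0.87 − 0.24 = 0.600.

0.600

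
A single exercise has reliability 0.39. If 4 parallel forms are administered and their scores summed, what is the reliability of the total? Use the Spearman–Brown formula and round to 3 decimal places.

0.719

ρ_k = kρ / (1 + (k−1)ρ) = 4·0.39 / (1 + 3·0.39) = 1.560 / 2.170 = 0.719.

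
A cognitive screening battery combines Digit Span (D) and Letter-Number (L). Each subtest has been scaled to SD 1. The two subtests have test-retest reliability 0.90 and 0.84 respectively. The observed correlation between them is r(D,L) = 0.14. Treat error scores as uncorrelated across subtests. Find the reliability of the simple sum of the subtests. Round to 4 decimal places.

Var(D+L) = 2 + 2·[0.14] = 2 + 0.28 = 2.28.
Because errors are independent across components, Cov(Tᵢ,Tⱼ) = Cov(Xᵢ,Xⱼ); the off-diagonal part of the true-score variance is the same as above.
True-score variance = [0.90 + 0.84] + 0.28 = 1.74 + 0.28 = 2.02.
Reliability = 2.02 / 2.28 = 0.8860.

0.8860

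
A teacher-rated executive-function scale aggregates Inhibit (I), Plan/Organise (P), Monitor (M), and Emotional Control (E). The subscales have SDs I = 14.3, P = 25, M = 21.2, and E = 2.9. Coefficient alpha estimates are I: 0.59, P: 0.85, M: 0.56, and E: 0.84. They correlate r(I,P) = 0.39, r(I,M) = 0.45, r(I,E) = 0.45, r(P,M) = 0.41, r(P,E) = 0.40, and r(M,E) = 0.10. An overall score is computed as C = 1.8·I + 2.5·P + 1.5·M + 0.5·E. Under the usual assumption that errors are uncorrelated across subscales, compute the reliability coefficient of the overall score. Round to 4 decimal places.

Var(C) = 1.8²·14.3² + 2.5²·25² + 1.5²·21.2² + 0.5²·2.9² + 2·[4.5·14.3·25·0.39 + 2.7·14.3·21.2·0.45 + 0.9·14.3·2.9·0.45 + 3.75·25·21.2·0.41 + 1.25·25·2.9·0.40 + 0.75·21.2·2.9·0.10] = 5582.14 + 3736.57 = 9318.71.
Under uncorrelated errors the observed covariances equal the true-score covariances, so only the own-variance terms attenuate.
True-score variance = [1.8²·14.3²·0.59 + 2.5²·25²·0.85 + 1.5²·21.2²·0.56 + 0.5²·2.9²·0.84] + 3736.57 = 4279.28 + 3736.57 = 8015.84.
Reliability = 8015.84 / 9318.71 = 0.8602.

0.8602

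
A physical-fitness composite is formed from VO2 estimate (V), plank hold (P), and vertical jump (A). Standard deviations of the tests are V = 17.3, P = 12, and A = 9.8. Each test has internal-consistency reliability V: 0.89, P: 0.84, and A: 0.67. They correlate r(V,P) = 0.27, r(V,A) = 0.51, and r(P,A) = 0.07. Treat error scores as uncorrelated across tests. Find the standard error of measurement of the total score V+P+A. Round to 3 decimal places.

Var(total) = 539.33 + 301.499 = 840.829.
True-score variance = 451.675 + 301.499 = 753.174, so reliability = 0.8958.
Error variance = 840.829 − 753.174 = 87.6551; SEM = √87.6551 = 9.362.

9.362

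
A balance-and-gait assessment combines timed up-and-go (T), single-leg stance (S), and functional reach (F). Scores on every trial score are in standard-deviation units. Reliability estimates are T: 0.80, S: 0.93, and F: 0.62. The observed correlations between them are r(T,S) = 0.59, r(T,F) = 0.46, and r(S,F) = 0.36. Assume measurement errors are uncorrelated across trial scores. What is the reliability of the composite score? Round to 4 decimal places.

Var(T+S+F) = 3 + 2·[0.59 + 0.46 + 0.36] = 3 + 2.82 = 5.82.
Because errors are independent across components, Cov(Tᵢ,Tⱼ) = Cov(Xᵢ,Xⱼ); the off-diagonal part of the true-score variance is the same as above.
True-score variance = [0.80 + 0.93 + 0.62] + 2.82 = 2.35 + 2.82 = 5.17.
Reliability = 5.17 / 5.82 = 0.8883.

0.8883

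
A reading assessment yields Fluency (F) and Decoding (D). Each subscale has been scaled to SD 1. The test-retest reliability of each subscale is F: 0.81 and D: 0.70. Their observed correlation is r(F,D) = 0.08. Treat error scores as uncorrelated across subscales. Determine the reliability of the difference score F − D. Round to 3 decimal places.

0.734

Var(F−D) = 1 + 1 − 2·0.08 = 2 − 0.16 = 1.84.
With uncorrelated errors the cross-covariances are all true-score covariance, so they carry over unchanged; only the diagonal terms shrink to ρᵢσᵢ².
True-score variance = [0.81 + 0.70] − 0.16 = 1.51 − 0.16 = 1.35.
Reliability = 1.35 / 1.84 = 0.734.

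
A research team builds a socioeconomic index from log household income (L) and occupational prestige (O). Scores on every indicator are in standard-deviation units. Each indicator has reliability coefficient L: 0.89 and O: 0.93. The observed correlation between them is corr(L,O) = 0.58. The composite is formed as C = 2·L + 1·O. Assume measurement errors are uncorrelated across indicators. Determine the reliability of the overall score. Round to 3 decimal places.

Var(C) = 2² + 1 + 2·[2·0.58] = 5 + 2.32 = 7.32.
Because errors are independent across components, Cov(Tᵢ,Tⱼ) = Cov(Xᵢ,Xⱼ); the off-diagonal part of the true-score variance is the same as above.
True-score variance = [2²·0.89 + 0.93] + 2.32 = 4.49 + 2.32 = 6.81.
Reliability = 6.81 / 7.32 = 0.930.

0.930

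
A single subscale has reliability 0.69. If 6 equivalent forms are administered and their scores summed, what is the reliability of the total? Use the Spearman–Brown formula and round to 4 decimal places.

ρ_k = kρ / (1 + (k−1)ρ) = 6·0.69 / (1 + 5·0.69) = 4.140 / 4.450 = 0.9303.

0.9303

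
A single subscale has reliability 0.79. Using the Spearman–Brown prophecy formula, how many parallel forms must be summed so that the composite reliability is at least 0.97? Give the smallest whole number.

k ≥ ρ*(1−ρ₁)/(ρ₁(1−ρ*)) = 0.97·0.21 / (0.79·0.03) = 8.595.
Smallest integer k = 9.

9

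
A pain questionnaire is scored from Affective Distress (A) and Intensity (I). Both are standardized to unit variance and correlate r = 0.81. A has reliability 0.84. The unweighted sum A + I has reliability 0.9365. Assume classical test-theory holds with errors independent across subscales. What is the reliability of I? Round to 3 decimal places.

Var(A+I) = 2 + 2·0.81 = 3.620.
True-score variance = ρ_A + ρ_I + 2·0.81, so 0.9365 = (0.84 + ρ_I + 1.62) / 3.620.
ρ_I = 0.9365·3.620 − 0.84 − 1.62 = 0.930.

0.930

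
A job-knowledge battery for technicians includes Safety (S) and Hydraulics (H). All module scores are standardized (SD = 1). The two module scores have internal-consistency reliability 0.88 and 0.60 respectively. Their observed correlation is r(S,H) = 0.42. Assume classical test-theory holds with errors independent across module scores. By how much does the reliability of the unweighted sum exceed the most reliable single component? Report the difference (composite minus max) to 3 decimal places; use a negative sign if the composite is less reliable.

-0.063

Var(sum) = 2 + 0.84 = 2.84; true-score variance = 1.48 + 0.84 = 2.32; composite reliability = 0.8169.
Max component reliability = 0.8800.
Difference = 0.8169 − 0.8800 = -0.063.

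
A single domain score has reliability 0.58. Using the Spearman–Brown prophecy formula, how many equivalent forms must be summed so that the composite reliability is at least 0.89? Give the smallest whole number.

6

k ≥ ρ*(1−ρ₁)/(ρ₁(1−ρ*)) = 0.89·0.42 / (0.58·0.11) = 5.859.
Smallest integer k = 6.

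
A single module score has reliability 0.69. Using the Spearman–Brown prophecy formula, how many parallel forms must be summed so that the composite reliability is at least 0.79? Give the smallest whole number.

k ≥ ρ*(1−ρ₁)/(ρ₁(1−ρ*)) = 0.79·0.31 / (0.69·0.21) = 1.690.
Smallest integer k = 2.

2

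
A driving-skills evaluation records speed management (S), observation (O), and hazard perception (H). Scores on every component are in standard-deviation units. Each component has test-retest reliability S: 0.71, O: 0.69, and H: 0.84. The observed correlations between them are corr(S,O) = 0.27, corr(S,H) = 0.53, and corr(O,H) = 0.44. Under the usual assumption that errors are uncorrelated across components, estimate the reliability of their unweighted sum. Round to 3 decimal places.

0.861

Var(S+O+H) = 3 + 2·[0.27 + 0.53 + 0.44] = 3 + 2.48 = 5.48.
Because errors are independent across components, Cov(Tᵢ,Tⱼ) = Cov(Xᵢ,Xⱼ); the off-diagonal part of the true-score variance is the same as above.
True-score variance = [0.71 + 0.69 + 0.84] + 2.48 = 2.24 + 2.48 = 4.72.
Reliability = 4.72 / 5.48 = 0.861.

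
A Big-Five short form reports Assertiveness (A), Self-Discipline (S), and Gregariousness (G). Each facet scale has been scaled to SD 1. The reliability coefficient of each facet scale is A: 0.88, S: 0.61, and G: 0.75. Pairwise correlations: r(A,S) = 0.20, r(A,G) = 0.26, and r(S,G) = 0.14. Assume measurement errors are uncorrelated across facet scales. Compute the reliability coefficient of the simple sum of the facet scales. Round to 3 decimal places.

Var(A+S+G) = 3 + 2·[0.20 + 0.26 + 0.14] = 3 + 1.2 = 4.2.
Under uncorrelated errors the observed covariances equal the true-score covariances, so only the own-variance terms attenuate.
True-score variance = [0.88 + 0.61 + 0.75] + 1.2 = 2.24 + 1.2 = 3.44.
Reliability = 3.44 / 4.2 = 0.819.

0.819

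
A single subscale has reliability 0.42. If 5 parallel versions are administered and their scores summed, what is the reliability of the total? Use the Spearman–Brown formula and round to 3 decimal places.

ρ_k = kρ / (1 + (k−1)ρ) = 5·0.42 / (1 + 4·0.42) = 2.100 / 2.680 = 0.784.

0.784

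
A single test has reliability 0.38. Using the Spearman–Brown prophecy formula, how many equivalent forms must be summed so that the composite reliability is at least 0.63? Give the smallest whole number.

k ≥ ρ*(1−ρ₁)/(ρ₁(1−ρ*)) = 0.63·0.62 / (0.38·0.37) = 2.778.
Smallest integer k = 3.

3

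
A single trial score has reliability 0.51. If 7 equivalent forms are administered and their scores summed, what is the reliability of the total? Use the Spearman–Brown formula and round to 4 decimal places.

0.8793

ρ_k = kρ / (1 + (k−1)ρ) = 7·0.51 / (1 + 6·0.51) = 3.570 / 4.060 = 0.8793.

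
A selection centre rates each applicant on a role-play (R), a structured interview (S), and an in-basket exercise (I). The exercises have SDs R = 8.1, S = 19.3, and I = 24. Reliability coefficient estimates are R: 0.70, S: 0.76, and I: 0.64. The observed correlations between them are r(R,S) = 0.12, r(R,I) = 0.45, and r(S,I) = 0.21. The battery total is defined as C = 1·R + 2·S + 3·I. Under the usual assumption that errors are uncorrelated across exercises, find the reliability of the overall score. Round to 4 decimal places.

Var(C) = 8.1² + 2²·19.3² + 3²·24² + 2·[2·8.1·19.3·0.12 + 3·8.1·24·0.45 + 6·19.3·24·0.21] = 6739.57 + 1767.18 = 8506.75.
Because errors are independent across components, Cov(Tᵢ,Tⱼ) = Cov(Xᵢ,Xⱼ); the off-diagonal part of the true-score variance is the same as above.
True-score variance = [8.1²·0.70 + 2²·19.3²·0.76 + 3²·24²·0.64] + 1767.18 = 4496.06 + 1767.18 = 6263.24.
Reliability = 6263.24 / 8506.75 = 0.7363.

0.7363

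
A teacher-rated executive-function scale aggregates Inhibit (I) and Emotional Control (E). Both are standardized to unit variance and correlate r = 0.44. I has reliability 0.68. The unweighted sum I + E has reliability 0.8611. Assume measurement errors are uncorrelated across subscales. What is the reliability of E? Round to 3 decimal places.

0.920

Var(I+E) = 2 + 2·0.44 = 2.880.
True-score variance = ρ_I + ρ_E + 2·0.44, so 0.8611 = (0.68 + ρ_E + 0.88) / 2.880.
ρ_E = 0.8611·2.880 − 0.68 − 0.88 = 0.920.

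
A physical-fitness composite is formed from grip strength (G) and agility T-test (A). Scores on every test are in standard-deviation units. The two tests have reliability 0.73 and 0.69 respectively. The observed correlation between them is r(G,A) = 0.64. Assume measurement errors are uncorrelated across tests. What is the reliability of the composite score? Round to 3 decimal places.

0.823

Var(G+A) = 2 + 2·[0.64] = 2 + 1.28 = 3.28.
With uncorrelated errors the cross-covariances are all true-score covariance, so they carry over unchanged; only the diagonal terms shrink to ρᵢσᵢ².
True-score variance = [0.73 + 0.69] + 1.28 = 1.42 + 1.28 = 2.7.
Reliability = 2.7 / 3.28 = 0.823.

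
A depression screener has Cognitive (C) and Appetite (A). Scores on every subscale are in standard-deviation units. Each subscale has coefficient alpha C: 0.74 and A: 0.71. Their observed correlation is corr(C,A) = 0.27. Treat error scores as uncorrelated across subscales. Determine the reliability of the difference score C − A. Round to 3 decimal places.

Var(C−A) = 1 + 1 − 2·0.27 = 2 − 0.54 = 1.46.
Because errors are independent across components, Cov(Tᵢ,Tⱼ) = Cov(Xᵢ,Xⱼ); the off-diagonal part of the true-score variance is the same as above.
True-score variance = [0.74 + 0.71] − 0.54 = 1.45 − 0.54 = 0.91.
Reliability = 0.91 / 1.46 = 0.623.

0.623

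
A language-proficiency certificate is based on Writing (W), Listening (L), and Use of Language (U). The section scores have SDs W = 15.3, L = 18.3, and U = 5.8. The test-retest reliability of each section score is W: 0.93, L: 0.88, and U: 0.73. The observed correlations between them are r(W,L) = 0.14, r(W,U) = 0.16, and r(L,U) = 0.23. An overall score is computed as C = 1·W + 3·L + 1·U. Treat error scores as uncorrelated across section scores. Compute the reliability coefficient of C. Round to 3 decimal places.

Var(C) = 15.3² + 3²·18.3² + 5.8² + 2·[3·15.3·18.3·0.14 + 15.3·5.8·0.16 + 3·18.3·5.8·0.23] = 3281.74 + 410.062 = 3691.8.
With uncorrelated errors the cross-covariances are all true-score covariance, so they carry over unchanged; only the diagonal terms shrink to ρᵢσᵢ².
True-score variance = [15.3²·0.93 + 3²·18.3²·0.88 + 5.8²·0.73] + 410.062 = 2894.59 + 410.062 = 3304.65.
Reliability = 3304.65 / 3691.8 = 0.895.

0.895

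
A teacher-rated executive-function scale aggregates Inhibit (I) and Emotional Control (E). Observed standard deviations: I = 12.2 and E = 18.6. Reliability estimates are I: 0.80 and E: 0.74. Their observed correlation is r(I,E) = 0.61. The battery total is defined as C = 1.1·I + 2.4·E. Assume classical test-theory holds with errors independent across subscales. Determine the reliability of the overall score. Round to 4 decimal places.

Var(C) = 1.1²·12.2² + 2.4²·18.6² + 2·[2.64·12.2·18.6·0.61] = 2172.83 + 730.864 = 2903.69.
With uncorrelated errors the cross-covariances are all true-score covariance, so they carry over unchanged; only the diagonal terms shrink to ρᵢσᵢ².
True-score variance = [1.1²·12.2²·0.80 + 2.4²·18.6²·0.74] + 730.864 = 1618.7 + 730.864 = 2349.56.
Reliability = 2349.56 / 2903.69 = 0.8092.

0.8092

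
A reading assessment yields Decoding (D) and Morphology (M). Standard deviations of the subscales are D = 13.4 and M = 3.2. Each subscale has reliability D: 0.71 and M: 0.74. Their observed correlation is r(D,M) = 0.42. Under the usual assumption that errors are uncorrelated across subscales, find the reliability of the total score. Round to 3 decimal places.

0.758

Var(D+M) = 13.4² + 3.2² + 2·[13.4·3.2·0.42] = 189.8 + 36.0192 = 225.819.
Because errors are independent across components, Cov(Tᵢ,Tⱼ) = Cov(Xᵢ,Xⱼ); the off-diagonal part of the true-score variance is the same as above.
True-score variance = [13.4²·0.71 + 3.2²·0.74] + 36.0192 = 135.065 + 36.0192 = 171.084.
Reliability = 171.084 / 225.819 = 0.758.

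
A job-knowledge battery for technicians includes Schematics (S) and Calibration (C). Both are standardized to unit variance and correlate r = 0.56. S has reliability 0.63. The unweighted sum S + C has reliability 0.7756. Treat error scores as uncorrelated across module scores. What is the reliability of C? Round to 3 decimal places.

Var(S+C) = 2 + 2·0.56 = 3.120.
True-score variance = ρ_S + ρ_C + 2·0.56, so 0.7756 = (0.63 + ρ_C + 1.12) / 3.120.
ρ_C = 0.7756·3.120 − 0.63 − 1.12 = 0.670.

0.670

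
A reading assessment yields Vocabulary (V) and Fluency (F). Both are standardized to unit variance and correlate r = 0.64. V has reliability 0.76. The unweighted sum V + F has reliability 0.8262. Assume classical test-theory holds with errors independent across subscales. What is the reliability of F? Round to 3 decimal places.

0.670

Var(V+F) = 2 + 2·0.64 = 3.280.
True-score variance = ρ_V + ρ_F + 2·0.64, so 0.8262 = (0.76 + ρ_F + 1.28) / 3.280.
ρ_F = 0.8262·3.280 − 0.76 − 1.28 = 0.670.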